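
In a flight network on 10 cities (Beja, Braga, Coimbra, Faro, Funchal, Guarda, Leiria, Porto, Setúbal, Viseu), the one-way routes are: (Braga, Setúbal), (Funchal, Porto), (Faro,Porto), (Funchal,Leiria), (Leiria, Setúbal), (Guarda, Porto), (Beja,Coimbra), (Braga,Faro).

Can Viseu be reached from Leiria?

Explore from Leiria.
Distance 1: reach Setúbal.
The search from Leiria is exhausted; no directed path reaches Viseu.

No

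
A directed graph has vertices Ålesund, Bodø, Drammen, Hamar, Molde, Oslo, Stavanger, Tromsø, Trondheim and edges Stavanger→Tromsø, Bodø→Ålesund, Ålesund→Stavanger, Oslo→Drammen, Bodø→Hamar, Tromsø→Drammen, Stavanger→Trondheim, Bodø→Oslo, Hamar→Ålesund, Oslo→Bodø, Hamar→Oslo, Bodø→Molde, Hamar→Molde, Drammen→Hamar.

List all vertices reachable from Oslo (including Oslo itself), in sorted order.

Ålesund, Bodø, Drammen, Hamar, Molde, Oslo, Stavanger, Tromsø, Trondheim

Start at Oslo.
Its neighbours: Bodø, Drammen.
Then their neighbours: Ålesund, Hamar, Molde.
Then next layer: Stavanger.
Then next layer: Tromsø, Trondheim.
Every vertex is now reached.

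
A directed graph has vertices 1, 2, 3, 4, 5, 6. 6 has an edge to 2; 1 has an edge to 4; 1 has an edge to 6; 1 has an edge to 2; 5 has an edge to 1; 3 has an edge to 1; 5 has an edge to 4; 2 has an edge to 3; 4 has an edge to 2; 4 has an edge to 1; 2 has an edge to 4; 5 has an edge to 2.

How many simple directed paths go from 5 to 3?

5→1→2→3
5→1→4→2→3
5→1→6→2→3
5→2→3
5→4→1→2→3
5→4→1→6→2→3
5→4→2→3

7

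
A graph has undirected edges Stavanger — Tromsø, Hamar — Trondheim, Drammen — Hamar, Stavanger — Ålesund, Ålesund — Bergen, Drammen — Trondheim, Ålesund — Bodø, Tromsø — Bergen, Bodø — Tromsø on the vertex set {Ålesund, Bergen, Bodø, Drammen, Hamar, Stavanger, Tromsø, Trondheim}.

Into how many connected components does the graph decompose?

2

From Ålesund: component {Ålesund, Bergen, Bodø, Stavanger, Tromsø}.
From Drammen: component {Drammen, Hamar, Trondheim}.
That's 2 components.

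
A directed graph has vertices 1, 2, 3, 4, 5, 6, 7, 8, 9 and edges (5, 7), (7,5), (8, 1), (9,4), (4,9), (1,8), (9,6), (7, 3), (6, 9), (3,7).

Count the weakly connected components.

From 1: component {1, 8}.
From 2: component {2}.
From 3: component {3, 5, 7}.
From 4: component {4, 6, 9}.
That's 4 components.

4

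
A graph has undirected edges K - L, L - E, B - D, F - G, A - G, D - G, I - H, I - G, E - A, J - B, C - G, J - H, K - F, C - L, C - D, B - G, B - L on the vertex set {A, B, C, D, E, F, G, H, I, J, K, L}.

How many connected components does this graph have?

From A: component {A, B, C, D, E, F, G, H, I, J, K, L}.
That's 1 component.

1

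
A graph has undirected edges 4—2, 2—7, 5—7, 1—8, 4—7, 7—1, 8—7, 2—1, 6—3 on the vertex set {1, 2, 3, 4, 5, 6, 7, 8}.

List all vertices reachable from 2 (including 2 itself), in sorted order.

Start at 2.
Its neighbours: 1, 4, 7.
Then their neighbours: 5, 8.
Nothing further is reachable.

1, 2, 4, 5, 7, 8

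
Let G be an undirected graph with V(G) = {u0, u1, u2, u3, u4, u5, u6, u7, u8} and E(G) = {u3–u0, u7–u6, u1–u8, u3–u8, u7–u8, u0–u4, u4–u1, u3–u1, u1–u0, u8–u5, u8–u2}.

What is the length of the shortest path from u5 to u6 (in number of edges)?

3

Distance 0: u5.
Distance 1: u8.
Distance 2: u1, u2, u3, u7.
Distance 3: u0, u4, u6 — contains u6.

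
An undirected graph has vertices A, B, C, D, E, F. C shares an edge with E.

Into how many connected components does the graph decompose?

5

From A: component {A}.
From B: component {B}.
From C: component {C, E}.
From D: component {D}.
From F: component {F}.
That's 5 components.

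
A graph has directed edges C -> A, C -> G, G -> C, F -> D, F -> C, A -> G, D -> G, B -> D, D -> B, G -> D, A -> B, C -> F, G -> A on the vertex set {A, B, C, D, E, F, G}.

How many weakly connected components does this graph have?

2

From A: component {A, B, C, D, F, G}.
From E: component {E}.
That's 2 components.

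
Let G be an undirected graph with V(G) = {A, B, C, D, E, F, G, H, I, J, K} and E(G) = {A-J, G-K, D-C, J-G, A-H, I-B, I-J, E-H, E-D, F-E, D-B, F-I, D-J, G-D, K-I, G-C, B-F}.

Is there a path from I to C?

Explore from I.
Distance 1: reach B, F, J, K.
Distance 2: reach A, D, E, G.
Distance 3: reach C, H.
Found C.

Yes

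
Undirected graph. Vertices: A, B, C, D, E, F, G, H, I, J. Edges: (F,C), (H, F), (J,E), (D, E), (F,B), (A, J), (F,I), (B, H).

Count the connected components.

3

From A: component {A, D, E, J}.
From B: component {B, C, F, H, I}.
From G: component {G}.
That's 3 components.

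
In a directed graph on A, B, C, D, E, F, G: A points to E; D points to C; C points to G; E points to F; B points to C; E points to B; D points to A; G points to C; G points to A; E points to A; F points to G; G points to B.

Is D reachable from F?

No

Explore from F.
Distance 1: reach G.
Distance 2: reach A, B, C.
Distance 3: reach E.
The search from F is exhausted; no directed path reaches D.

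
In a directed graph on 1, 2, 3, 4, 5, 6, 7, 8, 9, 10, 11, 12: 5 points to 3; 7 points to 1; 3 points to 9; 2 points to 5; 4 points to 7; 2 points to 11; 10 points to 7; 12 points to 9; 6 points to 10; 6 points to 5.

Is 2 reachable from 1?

No

1 has no outgoing edges, so nothing is reachable from it.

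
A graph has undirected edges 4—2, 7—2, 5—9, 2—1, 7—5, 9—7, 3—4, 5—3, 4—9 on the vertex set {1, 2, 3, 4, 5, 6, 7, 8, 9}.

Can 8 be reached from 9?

Explore from 9.
Distance 1: reach 4, 5, 7.
Distance 2: reach 2, 3.
Distance 3: reach 1.
The search is exhausted without reaching 8; it lies in a different component.

No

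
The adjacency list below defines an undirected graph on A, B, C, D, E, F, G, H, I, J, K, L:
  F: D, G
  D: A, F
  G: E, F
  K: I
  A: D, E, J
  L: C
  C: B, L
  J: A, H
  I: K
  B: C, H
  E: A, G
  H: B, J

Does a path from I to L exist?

No

Explore from I.
Distance 1: reach K.
The search is exhausted without reaching L; it lies in a different component.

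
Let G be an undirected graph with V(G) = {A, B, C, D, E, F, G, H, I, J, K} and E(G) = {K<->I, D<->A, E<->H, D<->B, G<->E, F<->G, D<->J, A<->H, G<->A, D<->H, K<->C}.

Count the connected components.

2

From A: component {A, B, D, E, F, G, H, J}.
From C: component {C, I, K}.
That's 2 components.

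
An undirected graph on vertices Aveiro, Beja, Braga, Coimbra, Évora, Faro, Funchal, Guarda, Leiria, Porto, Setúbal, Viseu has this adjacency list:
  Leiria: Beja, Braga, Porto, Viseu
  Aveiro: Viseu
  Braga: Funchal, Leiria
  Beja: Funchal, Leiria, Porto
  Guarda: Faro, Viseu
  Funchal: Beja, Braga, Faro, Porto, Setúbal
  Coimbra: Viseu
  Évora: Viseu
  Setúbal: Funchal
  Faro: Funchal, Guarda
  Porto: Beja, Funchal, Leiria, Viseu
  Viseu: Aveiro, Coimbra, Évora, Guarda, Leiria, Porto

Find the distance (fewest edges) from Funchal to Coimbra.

3

Distance 0: Funchal.
Distance 1: Beja, Braga, Faro, Porto, Setúbal.
Distance 2: Guarda, Leiria, Viseu.
Distance 3: Aveiro, Coimbra, Évora — contains Coimbra.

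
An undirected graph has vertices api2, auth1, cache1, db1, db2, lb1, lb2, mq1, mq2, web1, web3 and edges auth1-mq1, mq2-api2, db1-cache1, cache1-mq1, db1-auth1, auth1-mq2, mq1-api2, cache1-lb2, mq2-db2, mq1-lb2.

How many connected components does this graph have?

From api2: component {api2, auth1, cache1, db1, db2, lb2, mq1, mq2}.
From lb1: component {lb1}.
From web1: component {web1}.
From web3: component {web3}.
That's 4 components.

4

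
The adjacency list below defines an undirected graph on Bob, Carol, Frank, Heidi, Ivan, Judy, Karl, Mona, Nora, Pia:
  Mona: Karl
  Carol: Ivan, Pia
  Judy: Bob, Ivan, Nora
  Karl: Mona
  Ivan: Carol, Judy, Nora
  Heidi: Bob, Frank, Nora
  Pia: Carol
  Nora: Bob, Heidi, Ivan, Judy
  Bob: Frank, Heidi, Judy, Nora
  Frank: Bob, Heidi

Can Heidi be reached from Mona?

No

Explore from Mona.
Distance 1: reach Karl.
The search is exhausted without reaching Heidi; it lies in a different component.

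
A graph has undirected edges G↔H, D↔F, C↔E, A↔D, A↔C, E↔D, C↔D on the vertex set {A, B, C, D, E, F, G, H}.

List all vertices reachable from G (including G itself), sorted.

Start at G.
Its neighbours: H.
Nothing further is reachable.

G, H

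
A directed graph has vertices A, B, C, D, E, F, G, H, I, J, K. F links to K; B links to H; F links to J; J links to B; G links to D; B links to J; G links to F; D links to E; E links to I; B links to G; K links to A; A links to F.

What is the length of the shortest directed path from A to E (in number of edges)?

Distance 0: A.
Distance 1: F.
Distance 2: J, K.
Distance 3: B.
Distance 4: G, H.
Distance 5: D.
Distance 6: E — contains E.

6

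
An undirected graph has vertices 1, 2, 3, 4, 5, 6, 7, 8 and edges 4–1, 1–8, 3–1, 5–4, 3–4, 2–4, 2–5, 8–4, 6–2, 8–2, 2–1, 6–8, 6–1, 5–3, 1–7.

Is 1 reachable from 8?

Explore from 8.
Distance 1: reach 1, 2, 4, 6.
Found 1.

Yes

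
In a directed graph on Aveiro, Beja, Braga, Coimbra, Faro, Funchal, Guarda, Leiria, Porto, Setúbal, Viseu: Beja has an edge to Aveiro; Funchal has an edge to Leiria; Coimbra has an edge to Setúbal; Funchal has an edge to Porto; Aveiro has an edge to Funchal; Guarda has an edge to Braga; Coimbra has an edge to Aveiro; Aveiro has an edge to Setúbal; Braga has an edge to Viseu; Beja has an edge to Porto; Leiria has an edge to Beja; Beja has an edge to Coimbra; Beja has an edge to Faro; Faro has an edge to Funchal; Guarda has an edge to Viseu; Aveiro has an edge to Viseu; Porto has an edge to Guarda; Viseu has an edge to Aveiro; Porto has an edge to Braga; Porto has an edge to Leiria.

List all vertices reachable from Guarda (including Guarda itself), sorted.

Aveiro, Beja, Braga, Coimbra, Faro, Funchal, Guarda, Leiria, Porto, Setúbal, Viseu

Start at Guarda.
Its neighbours: Braga, Viseu.
Then their neighbours: Aveiro.
Then next layer: Funchal, Setúbal.
Then next layer: Leiria, Porto.
Then next layer: Beja.
Then next layer: Coimbra, Faro.
Every vertex is now reached.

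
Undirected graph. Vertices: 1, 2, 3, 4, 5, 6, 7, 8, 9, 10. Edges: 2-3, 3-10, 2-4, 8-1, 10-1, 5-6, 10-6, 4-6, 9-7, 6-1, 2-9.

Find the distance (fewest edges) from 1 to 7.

5

Distance 0: 1.
Distance 1: 6, 8, 10.
Distance 2: 3, 4, 5.
Distance 3: 2.
Distance 4: 9.
Distance 5: 7 — contains 7.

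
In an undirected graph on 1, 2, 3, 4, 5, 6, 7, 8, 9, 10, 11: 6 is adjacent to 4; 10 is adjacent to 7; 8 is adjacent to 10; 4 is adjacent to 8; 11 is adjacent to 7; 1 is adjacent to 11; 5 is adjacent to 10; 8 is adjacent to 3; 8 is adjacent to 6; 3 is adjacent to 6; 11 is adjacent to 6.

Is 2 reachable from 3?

Explore from 3.
Distance 1: reach 6, 8.
Distance 2: reach 4, 10, 11.
Distance 3: reach 1, 5, 7.
The search is exhausted without reaching 2; it lies in a different component.

No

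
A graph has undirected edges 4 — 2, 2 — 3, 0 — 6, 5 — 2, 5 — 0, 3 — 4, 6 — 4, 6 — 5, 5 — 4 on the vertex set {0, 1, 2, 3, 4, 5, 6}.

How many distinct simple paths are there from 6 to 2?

6–0–5–2
6–0–5–4–2
6–0–5–4–3–2
6–4–2
6–4–3–2
6–4–5–2
6–5–2
6–5–4–2
6–5–4–3–2

9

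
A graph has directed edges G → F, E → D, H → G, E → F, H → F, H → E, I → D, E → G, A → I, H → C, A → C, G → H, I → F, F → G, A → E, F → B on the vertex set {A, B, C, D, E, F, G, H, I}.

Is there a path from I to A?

No

Explore from I.
Distance 1: reach D, F.
Distance 2: reach B, G.
Distance 3: reach H.
Distance 4: reach C, E.
The search from I is exhausted; no directed path reaches A.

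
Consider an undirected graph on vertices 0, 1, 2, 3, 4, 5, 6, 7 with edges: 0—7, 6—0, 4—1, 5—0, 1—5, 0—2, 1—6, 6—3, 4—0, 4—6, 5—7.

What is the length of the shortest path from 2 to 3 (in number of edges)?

Distance 0: 2.
Distance 1: 0.
Distance 2: 4, 5, 6, 7.
Distance 3: 1, 3 — contains 3.

3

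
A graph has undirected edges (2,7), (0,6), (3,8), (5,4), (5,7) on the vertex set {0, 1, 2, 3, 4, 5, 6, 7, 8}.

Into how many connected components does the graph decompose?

From 0: component {0, 6}.
From 1: component {1}.
From 2: component {2, 4, 5, 7}.
From 3: component {3, 8}.
That's 4 components.

4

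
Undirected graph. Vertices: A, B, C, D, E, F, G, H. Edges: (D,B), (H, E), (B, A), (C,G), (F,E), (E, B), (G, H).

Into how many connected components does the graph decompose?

From A: component {A, B, C, D, E, F, G, H}.
That's 1 component.

1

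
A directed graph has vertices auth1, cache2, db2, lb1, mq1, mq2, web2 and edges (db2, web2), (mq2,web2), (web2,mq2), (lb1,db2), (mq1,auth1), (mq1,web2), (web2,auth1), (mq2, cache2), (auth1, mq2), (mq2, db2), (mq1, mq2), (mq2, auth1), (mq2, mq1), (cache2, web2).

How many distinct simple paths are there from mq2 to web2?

4

mq2→cache2→web2
mq2→db2→web2
mq2→mq1→web2
mq2→web2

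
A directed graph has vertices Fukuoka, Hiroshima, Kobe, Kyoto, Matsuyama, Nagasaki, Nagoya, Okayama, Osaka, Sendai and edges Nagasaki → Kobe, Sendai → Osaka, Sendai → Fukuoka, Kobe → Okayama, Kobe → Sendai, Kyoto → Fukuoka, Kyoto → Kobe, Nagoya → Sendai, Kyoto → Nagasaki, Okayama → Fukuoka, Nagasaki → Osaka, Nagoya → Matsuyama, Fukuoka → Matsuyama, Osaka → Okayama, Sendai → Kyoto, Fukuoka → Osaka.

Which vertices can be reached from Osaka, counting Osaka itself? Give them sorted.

Start at Osaka.
Its neighbours: Okayama.
Then their neighbours: Fukuoka.
Then next layer: Matsuyama.
Nothing further is reachable.

Fukuoka, Matsuyama, Okayama, Osaka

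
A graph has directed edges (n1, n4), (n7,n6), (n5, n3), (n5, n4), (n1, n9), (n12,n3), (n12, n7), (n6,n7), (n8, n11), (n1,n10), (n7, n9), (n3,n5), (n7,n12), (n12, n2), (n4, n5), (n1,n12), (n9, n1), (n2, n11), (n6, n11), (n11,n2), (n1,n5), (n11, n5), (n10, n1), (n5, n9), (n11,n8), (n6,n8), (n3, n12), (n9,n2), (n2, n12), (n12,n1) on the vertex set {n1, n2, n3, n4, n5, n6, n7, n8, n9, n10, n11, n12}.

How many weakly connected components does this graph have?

From n1: component {n1, n2, n3, n4, n5, n6, n7, n8, n9, n10, n11, n12}.
That's 1 component.

1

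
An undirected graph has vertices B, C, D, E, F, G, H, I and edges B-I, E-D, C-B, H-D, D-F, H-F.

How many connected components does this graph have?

From B: component {B, C, I}.
From D: component {D, E, F, H}.
From G: component {G}.
That's 3 components.

3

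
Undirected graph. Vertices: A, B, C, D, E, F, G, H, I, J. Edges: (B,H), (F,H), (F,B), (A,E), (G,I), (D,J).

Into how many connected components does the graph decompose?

5

From A: component {A, E}.
From B: component {B, F, H}.
From C: component {C}.
From D: component {D, J}.
From G: component {G, I}.
That's 5 components.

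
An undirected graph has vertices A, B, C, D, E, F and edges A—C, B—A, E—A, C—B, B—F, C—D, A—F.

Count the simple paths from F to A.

F–A
F–B–A
F–B–C–A

3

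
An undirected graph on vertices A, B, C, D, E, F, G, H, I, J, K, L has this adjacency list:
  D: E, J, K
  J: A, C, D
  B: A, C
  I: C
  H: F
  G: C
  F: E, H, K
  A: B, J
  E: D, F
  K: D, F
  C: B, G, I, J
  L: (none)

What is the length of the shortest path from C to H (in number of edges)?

5

Distance 0: C.
Distance 1: B, G, I, J.
Distance 2: A, D.
Distance 3: E, K.
Distance 4: F.
Distance 5: H — contains H.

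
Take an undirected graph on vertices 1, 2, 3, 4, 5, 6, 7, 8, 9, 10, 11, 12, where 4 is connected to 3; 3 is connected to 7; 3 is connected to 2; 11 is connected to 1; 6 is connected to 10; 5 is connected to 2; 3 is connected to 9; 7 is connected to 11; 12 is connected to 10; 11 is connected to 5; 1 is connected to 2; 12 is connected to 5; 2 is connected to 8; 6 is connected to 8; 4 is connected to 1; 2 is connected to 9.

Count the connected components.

From 1: component {1, 2, 3, 4, 5, 6, 7, 8, 9, 10, 11, 12}.
That's 1 component.

1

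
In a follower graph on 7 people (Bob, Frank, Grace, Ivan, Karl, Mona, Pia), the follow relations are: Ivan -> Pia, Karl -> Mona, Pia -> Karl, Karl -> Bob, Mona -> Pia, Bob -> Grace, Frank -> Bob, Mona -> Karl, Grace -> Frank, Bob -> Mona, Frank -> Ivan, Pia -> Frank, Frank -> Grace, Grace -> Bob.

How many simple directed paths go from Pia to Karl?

Pia→Frank→Bob→Mona→Karl
Pia→Frank→Grace→Bob→Mona→Karl
Pia→Karl

3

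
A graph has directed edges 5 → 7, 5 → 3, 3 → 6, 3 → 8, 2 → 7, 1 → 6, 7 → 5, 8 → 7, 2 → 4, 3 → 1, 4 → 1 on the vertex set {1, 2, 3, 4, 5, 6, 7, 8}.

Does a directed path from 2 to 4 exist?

Explore from 2.
Distance 1: reach 4, 7.
Found 4.

Yes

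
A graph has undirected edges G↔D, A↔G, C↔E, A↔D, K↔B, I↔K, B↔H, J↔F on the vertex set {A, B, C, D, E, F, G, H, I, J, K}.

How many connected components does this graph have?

4

From A: component {A, D, G}.
From B: component {B, H, I, K}.
From C: component {C, E}.
From F: component {F, J}.
That's 4 components.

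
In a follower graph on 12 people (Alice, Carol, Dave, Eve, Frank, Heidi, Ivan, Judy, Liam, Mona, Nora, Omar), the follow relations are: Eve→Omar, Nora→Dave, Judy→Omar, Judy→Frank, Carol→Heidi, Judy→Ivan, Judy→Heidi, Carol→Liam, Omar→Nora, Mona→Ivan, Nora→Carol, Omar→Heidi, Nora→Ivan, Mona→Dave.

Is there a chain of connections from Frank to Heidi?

No

Frank has no outgoing edges, so nothing is reachable from it.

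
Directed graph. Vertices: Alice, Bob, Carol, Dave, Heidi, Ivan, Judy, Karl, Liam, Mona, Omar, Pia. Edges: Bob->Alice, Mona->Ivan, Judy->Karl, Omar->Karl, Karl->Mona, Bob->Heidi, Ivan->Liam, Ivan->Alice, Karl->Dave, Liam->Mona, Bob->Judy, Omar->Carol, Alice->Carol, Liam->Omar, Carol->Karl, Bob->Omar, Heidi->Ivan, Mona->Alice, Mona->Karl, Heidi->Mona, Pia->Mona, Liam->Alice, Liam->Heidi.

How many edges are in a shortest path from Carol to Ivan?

Distance 0: Carol.
Distance 1: Karl.
Distance 2: Dave, Mona.
Distance 3: Alice, Ivan — contains Ivan.

3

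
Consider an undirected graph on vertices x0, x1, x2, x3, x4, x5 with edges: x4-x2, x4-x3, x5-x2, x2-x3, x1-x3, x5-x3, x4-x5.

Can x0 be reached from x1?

Explore from x1.
Distance 1: reach x3.
Distance 2: reach x2, x4, x5.
The search is exhausted without reaching x0; it lies in a different component.

No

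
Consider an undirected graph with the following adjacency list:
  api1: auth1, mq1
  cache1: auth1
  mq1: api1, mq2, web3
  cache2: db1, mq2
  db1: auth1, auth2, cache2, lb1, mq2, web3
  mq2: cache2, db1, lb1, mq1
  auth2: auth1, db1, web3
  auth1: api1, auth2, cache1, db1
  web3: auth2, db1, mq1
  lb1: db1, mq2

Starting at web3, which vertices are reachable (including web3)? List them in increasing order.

api1, auth1, auth2, cache1, cache2, db1, lb1, mq1, mq2, web3

Start at web3.
Its neighbours: auth2, db1, mq1.
Then their neighbours: api1, auth1, cache2, lb1, mq2.
Then next layer: cache1.
Every vertex is now reached.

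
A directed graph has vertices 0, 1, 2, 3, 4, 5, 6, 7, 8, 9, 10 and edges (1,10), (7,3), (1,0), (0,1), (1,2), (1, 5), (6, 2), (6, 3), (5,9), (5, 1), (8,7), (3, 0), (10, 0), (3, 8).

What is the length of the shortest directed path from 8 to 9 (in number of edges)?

Distance 0: 8.
Distance 1: 7.
Distance 2: 3.
Distance 3: 0.
Distance 4: 1.
Distance 5: 2, 5, 10.
Distance 6: 9 — contains 9.

6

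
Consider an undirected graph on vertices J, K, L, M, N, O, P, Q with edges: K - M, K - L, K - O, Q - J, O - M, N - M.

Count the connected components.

3

From J: component {J, Q}.
From K: component {K, L, M, N, O}.
From P: component {P}.
That's 3 components.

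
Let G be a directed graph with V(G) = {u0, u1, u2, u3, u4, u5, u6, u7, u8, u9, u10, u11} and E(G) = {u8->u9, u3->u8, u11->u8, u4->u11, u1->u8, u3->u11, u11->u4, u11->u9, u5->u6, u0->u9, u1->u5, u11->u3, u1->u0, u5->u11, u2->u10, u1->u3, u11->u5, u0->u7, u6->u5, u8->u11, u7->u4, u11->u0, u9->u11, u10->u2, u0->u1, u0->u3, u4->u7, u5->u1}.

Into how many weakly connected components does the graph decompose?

2

From u0: component {u0, u1, u3, u4, u5, u6, u7, u8, u9, u11}.
From u2: component {u2, u10}.
That's 2 components.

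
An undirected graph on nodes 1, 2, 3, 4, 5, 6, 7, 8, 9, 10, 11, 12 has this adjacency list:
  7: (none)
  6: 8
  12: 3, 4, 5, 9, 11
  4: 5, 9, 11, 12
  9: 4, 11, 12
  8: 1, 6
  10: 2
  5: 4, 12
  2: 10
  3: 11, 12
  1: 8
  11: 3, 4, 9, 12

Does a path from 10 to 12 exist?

No

Explore from 10.
Distance 1: reach 2.
The search is exhausted without reaching 12; it lies in a different component.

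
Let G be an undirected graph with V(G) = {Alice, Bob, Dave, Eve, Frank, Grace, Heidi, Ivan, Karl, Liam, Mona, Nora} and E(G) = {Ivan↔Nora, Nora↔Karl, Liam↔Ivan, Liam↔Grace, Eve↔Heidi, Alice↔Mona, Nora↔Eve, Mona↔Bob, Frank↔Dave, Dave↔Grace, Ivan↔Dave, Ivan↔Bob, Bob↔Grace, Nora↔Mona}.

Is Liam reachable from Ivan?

Yes

Explore from Ivan.
Distance 1: reach Bob, Dave, Liam, Nora.
Found Liam.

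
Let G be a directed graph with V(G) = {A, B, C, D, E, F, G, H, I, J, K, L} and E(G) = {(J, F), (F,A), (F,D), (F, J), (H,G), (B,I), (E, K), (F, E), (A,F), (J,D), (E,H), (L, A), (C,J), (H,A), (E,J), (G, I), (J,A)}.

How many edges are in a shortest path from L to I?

6

Distance 0: L.
Distance 1: A.
Distance 2: F.
Distance 3: D, E, J.
Distance 4: H, K.
Distance 5: G.
Distance 6: I — contains I.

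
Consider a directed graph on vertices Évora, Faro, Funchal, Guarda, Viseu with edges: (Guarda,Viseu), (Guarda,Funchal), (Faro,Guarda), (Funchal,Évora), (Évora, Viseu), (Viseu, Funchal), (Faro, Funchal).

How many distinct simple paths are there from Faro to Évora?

Faro→Funchal→Évora
Faro→Guarda→Funchal→Évora
Faro→Guarda→Viseu→Funchal→Évora

3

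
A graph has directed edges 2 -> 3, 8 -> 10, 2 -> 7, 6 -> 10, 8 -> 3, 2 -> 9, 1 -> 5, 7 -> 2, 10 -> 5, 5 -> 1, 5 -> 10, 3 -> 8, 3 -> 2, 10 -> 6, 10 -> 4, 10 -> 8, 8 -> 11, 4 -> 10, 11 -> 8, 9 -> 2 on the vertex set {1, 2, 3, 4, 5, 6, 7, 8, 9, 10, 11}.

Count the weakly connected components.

1

From 1: component {1, 2, 3, 4, 5, 6, 7, 8, 9, 10, 11}.
That's 1 component.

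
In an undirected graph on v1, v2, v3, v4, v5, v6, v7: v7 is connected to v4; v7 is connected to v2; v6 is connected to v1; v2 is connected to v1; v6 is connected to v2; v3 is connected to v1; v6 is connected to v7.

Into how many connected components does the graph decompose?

From v1: component {v1, v2, v3, v4, v6, v7}.
From v5: component {v5}.
That's 2 components.

2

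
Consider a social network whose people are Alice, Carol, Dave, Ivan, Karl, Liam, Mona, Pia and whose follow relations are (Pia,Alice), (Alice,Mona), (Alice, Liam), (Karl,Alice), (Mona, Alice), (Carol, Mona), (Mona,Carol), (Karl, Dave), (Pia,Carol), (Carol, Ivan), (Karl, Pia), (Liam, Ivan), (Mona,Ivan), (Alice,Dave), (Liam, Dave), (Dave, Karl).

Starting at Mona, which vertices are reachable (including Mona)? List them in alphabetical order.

Alice, Carol, Dave, Ivan, Karl, Liam, Mona, Pia

Start at Mona.
Its neighbours: Alice, Carol, Ivan.
Then their neighbours: Dave, Liam.
Then next layer: Karl.
Then next layer: Pia.
Every vertex is now reached.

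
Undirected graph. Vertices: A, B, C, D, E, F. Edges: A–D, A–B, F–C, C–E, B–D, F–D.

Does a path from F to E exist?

Explore from F.
Distance 1: reach C, D.
Distance 2: reach A, B, E.
Found E.

Yes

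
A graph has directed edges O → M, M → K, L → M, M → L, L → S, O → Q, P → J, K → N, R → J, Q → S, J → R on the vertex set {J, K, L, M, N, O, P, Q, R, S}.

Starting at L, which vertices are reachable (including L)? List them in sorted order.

K, L, M, N, S

Start at L.
Its neighbours: M, S.
Then their neighbours: K.
Then next layer: N.
Nothing further is reachable.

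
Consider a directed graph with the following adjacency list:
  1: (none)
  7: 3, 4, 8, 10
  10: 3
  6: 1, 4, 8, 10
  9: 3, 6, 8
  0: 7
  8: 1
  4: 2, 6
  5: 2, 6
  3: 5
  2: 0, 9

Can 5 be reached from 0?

Yes

Explore from 0.
Distance 1: reach 7.
Distance 2: reach 3, 4, 8, 10.
Distance 3: reach 1, 2, 5, 6.
Found 5.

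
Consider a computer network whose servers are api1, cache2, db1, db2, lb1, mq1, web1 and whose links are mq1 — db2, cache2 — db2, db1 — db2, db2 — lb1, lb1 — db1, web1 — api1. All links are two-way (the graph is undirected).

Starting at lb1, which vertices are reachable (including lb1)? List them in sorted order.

Start at lb1.
Its neighbours: db1, db2.
Then their neighbours: cache2, mq1.
Nothing further is reachable.

cache2, db1, db2, lb1, mq1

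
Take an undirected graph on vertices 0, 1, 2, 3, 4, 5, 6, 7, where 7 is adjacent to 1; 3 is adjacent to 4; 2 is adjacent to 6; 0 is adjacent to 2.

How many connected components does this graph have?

4

From 0: component {0, 2, 6}.
From 1: component {1, 7}.
From 3: component {3, 4}.
From 5: component {5}.
That's 4 components.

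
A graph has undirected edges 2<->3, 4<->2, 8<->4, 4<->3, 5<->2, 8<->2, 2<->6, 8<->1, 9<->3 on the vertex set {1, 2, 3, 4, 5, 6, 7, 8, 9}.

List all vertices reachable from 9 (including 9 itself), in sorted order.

Start at 9.
Its neighbours: 3.
Then their neighbours: 2, 4.
Then next layer: 5, 6, 8.
Then next layer: 1.
Nothing further is reachable.

1, 2, 3, 4, 5, 6, 8, 9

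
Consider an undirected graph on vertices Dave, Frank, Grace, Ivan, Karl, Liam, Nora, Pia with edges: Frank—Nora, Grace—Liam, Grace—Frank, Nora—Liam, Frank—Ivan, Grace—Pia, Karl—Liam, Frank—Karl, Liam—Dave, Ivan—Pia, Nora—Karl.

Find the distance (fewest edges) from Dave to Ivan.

Distance 0: Dave.
Distance 1: Liam.
Distance 2: Grace, Karl, Nora.
Distance 3: Frank, Pia.
Distance 4: Ivan — contains Ivan.

4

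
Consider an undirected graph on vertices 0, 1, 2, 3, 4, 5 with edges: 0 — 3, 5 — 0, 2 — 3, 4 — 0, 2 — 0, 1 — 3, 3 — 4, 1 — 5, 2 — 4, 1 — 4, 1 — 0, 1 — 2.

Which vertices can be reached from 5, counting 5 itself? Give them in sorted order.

Start at 5.
Its neighbours: 0, 1.
Then their neighbours: 2, 3, 4.
Every vertex is now reached.

0, 1, 2, 3, 4, 5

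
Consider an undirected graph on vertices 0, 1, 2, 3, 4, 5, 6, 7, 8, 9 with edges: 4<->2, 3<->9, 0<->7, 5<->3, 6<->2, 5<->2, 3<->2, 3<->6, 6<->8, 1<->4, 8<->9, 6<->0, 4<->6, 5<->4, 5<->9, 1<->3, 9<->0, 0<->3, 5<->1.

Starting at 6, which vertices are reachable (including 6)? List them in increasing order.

Start at 6.
Its neighbours: 0, 2, 3, 4, 8.
Then their neighbours: 1, 5, 7, 9.
Every vertex is now reached.

0, 1, 2, 3, 4, 5, 6, 7, 8, 9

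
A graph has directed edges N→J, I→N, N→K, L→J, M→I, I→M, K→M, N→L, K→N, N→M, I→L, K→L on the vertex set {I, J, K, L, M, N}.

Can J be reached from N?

Yes

Explore from N.
Distance 1: reach J, K, L, M.
Found J.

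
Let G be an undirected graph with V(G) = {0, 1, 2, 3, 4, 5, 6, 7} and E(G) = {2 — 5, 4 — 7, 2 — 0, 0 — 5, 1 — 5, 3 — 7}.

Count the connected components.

3

From 0: component {0, 1, 2, 5}.
From 3: component {3, 4, 7}.
From 6: component {6}.
That's 3 components.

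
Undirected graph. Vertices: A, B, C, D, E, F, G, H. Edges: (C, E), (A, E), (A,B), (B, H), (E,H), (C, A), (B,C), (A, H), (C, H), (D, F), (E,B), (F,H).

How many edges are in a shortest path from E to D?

Distance 0: E.
Distance 1: A, B, C, H.
Distance 2: F.
Distance 3: D — contains D.

3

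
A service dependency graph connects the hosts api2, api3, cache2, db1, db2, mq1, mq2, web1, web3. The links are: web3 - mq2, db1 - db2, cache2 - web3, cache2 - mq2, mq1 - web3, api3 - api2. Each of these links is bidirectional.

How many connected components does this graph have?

From api2: component {api2, api3}.
From cache2: component {cache2, mq1, mq2, web3}.
From db1: component {db1, db2}.
From web1: component {web1}.
That's 4 components.

4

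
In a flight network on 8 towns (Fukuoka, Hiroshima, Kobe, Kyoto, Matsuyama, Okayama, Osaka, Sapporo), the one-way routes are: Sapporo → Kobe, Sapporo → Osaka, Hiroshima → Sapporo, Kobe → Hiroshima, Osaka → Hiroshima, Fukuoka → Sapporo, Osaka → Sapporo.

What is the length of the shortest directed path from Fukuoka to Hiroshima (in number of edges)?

Distance 0: Fukuoka.
Distance 1: Sapporo.
Distance 2: Kobe, Osaka.
Distance 3: Hiroshima — contains Hiroshima.

3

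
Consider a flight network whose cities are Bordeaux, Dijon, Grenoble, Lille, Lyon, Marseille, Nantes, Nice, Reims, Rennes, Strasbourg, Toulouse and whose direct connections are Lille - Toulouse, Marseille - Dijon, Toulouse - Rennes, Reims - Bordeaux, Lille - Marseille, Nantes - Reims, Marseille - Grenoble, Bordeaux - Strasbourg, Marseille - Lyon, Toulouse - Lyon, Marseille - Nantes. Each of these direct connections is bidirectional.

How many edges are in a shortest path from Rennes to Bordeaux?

Distance 0: Rennes.
Distance 1: Toulouse.
Distance 2: Lille, Lyon.
Distance 3: Marseille.
Distance 4: Dijon, Grenoble, Nantes.
Distance 5: Reims.
Distance 6: Bordeaux — contains Bordeaux.

6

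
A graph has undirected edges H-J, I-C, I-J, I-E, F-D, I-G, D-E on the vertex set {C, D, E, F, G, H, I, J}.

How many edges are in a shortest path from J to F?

4

Distance 0: J.
Distance 1: H, I.
Distance 2: C, E, G.
Distance 3: D.
Distance 4: F — contains F.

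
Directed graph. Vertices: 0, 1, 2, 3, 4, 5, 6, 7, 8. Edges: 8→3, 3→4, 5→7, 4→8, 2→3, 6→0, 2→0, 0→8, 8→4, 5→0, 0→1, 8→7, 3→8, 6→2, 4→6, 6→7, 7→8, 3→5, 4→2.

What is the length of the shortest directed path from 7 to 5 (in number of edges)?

Distance 0: 7.
Distance 1: 8.
Distance 2: 3, 4.
Distance 3: 2, 5, 6 — contains 5.

3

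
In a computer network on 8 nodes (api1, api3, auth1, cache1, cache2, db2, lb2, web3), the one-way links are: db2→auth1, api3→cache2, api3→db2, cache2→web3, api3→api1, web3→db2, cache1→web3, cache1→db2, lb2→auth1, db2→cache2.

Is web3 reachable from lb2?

No

Explore from lb2.
Distance 1: reach auth1.
The search from lb2 is exhausted; no directed path reaches web3.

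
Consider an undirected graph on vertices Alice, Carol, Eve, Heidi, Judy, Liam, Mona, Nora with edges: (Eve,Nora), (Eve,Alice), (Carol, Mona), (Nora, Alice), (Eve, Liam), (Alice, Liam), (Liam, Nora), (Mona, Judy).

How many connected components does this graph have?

From Alice: component {Alice, Eve, Liam, Nora}.
From Carol: component {Carol, Judy, Mona}.
From Heidi: component {Heidi}.
That's 3 components.

3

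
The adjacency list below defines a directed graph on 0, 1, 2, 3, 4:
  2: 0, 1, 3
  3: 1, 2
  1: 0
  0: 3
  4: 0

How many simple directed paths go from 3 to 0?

3

3→1→0
3→2→0
3→2→1→0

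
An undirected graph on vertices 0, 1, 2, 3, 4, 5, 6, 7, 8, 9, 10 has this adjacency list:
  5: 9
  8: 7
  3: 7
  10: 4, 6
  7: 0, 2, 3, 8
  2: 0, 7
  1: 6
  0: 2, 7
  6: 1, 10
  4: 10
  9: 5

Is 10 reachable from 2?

No

Explore from 2.
Distance 1: reach 0, 7.
Distance 2: reach 3, 8.
The search is exhausted without reaching 10; it lies in a different component.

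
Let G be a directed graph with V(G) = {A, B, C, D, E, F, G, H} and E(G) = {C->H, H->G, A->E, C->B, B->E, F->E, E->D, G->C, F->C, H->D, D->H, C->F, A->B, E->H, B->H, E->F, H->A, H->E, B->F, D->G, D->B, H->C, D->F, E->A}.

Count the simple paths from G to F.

23

G→C→B→E→D→F
G→C→B→E→F
G→C→B→E→H→D→F
G→C→B→F
G→C→B→H→A→E→D→F
G→C→B→H→A→E→F
G→C→B→H→D→F
G→C→B→H→E→D→F
... and 15 more.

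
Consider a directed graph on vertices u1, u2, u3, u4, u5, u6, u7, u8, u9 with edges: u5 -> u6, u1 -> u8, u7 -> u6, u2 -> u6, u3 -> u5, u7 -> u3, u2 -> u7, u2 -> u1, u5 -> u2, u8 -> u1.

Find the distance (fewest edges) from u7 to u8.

Distance 0: u7.
Distance 1: u3, u6.
Distance 2: u5.
Distance 3: u2.
Distance 4: u1.
Distance 5: u8 — contains u8.

5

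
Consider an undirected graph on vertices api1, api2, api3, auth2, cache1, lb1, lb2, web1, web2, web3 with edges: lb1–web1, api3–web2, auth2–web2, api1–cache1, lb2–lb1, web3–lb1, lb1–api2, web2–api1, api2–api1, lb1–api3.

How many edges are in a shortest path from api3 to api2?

2

Distance 0: api3.
Distance 1: lb1, web2.
Distance 2: api1, api2, auth2, lb2, web1, web3 — contains api2.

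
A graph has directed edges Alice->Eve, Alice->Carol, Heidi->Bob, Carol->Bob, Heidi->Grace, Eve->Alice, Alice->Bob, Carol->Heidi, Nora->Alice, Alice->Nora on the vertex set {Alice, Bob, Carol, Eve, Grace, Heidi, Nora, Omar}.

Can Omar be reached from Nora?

Explore from Nora.
Distance 1: reach Alice.
Distance 2: reach Bob, Carol, Eve.
Distance 3: reach Heidi.
Distance 4: reach Grace.
The search from Nora is exhausted; no directed path reaches Omar.

No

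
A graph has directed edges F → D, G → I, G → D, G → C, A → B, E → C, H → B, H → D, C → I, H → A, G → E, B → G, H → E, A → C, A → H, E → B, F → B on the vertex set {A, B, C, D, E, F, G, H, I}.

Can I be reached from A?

Explore from A.
Distance 1: reach B, C, H.
Distance 2: reach D, E, G, I.
Found I.

Yes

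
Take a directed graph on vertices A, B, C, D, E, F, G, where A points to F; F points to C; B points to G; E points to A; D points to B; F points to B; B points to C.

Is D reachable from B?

No

Explore from B.
Distance 1: reach C, G.
The search from B is exhausted; no directed path reaches D.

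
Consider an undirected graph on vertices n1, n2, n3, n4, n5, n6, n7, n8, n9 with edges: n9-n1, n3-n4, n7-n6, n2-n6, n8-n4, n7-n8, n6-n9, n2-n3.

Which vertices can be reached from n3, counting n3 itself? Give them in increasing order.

Start at n3.
Its neighbours: n2, n4.
Then their neighbours: n6, n8.
Then next layer: n7, n9.
Then next layer: n1.
Nothing further is reachable.

n1, n2, n3, n4, n6, n7, n8, n9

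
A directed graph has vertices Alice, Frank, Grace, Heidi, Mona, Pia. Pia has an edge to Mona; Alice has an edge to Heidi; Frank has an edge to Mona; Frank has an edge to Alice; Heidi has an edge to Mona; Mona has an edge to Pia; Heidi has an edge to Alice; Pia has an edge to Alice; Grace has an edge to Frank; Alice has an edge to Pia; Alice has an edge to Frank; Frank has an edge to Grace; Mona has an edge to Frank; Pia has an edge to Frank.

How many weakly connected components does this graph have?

1

From Alice: component {Alice, Frank, Grace, Heidi, Mona, Pia}.
That's 1 component.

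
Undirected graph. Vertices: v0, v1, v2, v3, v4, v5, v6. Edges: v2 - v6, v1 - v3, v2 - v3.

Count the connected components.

From v0: component {v0}.
From v1: component {v1, v2, v3, v6}.
From v4: component {v4}.
From v5: component {v5}.
That's 4 components.

4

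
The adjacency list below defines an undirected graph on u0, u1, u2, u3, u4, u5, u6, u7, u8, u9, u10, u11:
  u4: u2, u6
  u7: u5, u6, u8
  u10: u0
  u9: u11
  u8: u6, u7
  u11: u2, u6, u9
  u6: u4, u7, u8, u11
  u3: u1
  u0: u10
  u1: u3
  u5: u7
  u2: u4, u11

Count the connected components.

3

From u0: component {u0, u10}.
From u1: component {u1, u3}.
From u2: component {u2, u4, u5, u6, u7, u8, u9, u11}.
That's 3 components.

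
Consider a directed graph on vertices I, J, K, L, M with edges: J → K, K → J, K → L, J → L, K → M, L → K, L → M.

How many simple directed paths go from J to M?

J→K→L→M
J→K→M
J→L→K→M
J→L→M

4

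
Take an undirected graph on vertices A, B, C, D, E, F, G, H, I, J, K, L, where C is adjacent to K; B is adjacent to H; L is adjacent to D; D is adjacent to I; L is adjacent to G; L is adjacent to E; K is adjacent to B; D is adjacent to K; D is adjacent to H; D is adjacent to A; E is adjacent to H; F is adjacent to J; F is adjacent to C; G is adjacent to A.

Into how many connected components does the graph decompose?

1

From A: component {A, B, C, D, E, F, G, H, I, J, K, L}.
That's 1 component.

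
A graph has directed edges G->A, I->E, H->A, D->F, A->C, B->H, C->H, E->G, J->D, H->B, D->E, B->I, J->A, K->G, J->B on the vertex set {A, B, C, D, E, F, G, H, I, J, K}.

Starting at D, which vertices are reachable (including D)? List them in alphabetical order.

A, B, C, D, E, F, G, H, I

Start at D.
Its neighbours: E, F.
Then their neighbours: G.
Then next layer: A.
Then next layer: C.
Then next layer: H.
Then next layer: B.
Then next layer: I.
Nothing further is reachable.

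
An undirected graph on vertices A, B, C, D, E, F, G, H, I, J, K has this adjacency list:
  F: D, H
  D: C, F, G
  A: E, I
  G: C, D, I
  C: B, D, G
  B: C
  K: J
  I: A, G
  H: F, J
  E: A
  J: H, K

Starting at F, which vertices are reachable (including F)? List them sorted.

Start at F.
Its neighbours: D, H.
Then their neighbours: C, G, J.
Then next layer: B, I, K.
Then next layer: A.
Then next layer: E.
Every vertex is now reached.

A, B, C, D, E, F, G, H, I, J, K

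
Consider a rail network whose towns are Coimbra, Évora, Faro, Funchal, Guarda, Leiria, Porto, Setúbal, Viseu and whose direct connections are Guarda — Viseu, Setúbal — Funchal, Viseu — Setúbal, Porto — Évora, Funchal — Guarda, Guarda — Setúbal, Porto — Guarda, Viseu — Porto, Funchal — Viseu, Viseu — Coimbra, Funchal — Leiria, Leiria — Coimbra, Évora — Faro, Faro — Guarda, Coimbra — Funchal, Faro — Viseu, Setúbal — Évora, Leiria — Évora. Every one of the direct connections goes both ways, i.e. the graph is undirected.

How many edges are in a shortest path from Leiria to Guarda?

Distance 0: Leiria.
Distance 1: Coimbra, Évora, Funchal.
Distance 2: Faro, Guarda, Porto, Setúbal, Viseu — contains Guarda.

2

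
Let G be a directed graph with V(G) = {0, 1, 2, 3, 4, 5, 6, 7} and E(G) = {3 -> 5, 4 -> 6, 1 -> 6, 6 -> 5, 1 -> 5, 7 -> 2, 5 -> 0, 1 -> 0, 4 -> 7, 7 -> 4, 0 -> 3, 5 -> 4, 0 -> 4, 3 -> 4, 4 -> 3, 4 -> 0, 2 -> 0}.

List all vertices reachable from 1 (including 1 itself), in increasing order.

Start at 1.
Its neighbours: 0, 5, 6.
Then their neighbours: 3, 4.
Then next layer: 7.
Then next layer: 2.
Every vertex is now reached.

0, 1, 2, 3, 4, 5, 6, 7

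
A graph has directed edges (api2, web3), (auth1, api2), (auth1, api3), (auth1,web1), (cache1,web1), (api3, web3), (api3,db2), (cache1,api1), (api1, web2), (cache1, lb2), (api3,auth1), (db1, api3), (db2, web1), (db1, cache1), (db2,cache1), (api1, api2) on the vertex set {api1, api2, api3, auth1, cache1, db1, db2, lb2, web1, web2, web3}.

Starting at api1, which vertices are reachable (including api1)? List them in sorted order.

Start at api1.
Its neighbours: api2, web2.
Then their neighbours: web3.
Nothing further is reachable.

api1, api2, web2, web3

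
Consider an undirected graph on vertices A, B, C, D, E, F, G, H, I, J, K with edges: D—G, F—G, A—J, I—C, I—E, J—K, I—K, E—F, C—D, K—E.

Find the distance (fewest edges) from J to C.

Distance 0: J.
Distance 1: A, K.
Distance 2: E, I.
Distance 3: C, F — contains C.

3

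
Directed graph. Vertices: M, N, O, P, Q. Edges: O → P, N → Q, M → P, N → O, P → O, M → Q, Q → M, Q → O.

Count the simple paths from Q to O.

2

Q→M→P→O
Q→O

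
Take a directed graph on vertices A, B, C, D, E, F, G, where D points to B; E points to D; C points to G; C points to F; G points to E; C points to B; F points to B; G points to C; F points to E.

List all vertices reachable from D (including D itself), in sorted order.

B, D

Start at D.
Its neighbours: B.
Nothing further is reachable.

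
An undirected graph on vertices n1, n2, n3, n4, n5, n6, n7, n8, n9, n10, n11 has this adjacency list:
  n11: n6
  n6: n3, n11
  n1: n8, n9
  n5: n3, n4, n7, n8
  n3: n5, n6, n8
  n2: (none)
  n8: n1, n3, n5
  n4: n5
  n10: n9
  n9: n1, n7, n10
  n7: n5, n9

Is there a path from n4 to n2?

Explore from n4.
Distance 1: reach n5.
Distance 2: reach n3, n7, n8.
Distance 3: reach n1, n6, n9.
Distance 4: reach n10, n11.
The search is exhausted without reaching n2; it lies in a different component.

No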